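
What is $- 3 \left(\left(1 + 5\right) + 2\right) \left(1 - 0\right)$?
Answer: $-24$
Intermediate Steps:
$- 3 \left(\left(1 + 5\right) + 2\right) \left(1 - 0\right) = - 3 \left(6 + 2\right) \left(1 + 0\right) = \left(-3\right) 8 \cdot 1 = \left(-24\right) 1 = -24$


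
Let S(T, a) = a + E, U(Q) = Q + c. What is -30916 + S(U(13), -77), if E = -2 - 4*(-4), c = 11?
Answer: -30979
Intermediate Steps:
U(Q) = 11 + Q (U(Q) = Q + 11 = 11 + Q)
E = 14 (E = -2 + 16 = 14)
S(T, a) = 14 + a (S(T, a) = a + 14 = 14 + a)
-30916 + S(U(13), -77) = -30916 + (14 - 77) = -30916 - 63 = -30979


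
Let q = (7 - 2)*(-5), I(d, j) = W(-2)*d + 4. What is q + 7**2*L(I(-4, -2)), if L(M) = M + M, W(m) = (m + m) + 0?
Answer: 1935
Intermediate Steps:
W(m) = 2*m (W(m) = 2*m + 0 = 2*m)
I(d, j) = 4 - 4*d (I(d, j) = (2*(-2))*d + 4 = -4*d + 4 = 4 - 4*d)
L(M) = 2*M
q = -25 (q = 5*(-5) = -25)
q + 7**2*L(I(-4, -2)) = -25 + 7**2*(2*(4 - 4*(-4))) = -25 + 49*(2*(4 + 16)) = -25 + 49*(2*20) = -25 + 49*40 = -25 + 1960 = 1935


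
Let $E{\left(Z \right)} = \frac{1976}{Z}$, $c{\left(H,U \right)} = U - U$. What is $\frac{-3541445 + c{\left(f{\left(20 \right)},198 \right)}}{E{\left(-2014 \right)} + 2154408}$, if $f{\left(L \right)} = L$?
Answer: $- \frac{187696585}{114183572} \approx -1.6438$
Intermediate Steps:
$c{\left(H,U \right)} = 0$
$\frac{-3541445 + c{\left(f{\left(20 \right)},198 \right)}}{E{\left(-2014 \right)} + 2154408} = \frac{-3541445 + 0}{\frac{1976}{-2014} + 2154408} = - \frac{3541445}{1976 \left(- \frac{1}{2014}\right) + 2154408} = - \frac{3541445}{- \frac{52}{53} + 2154408} = - \frac{3541445}{\frac{114183572}{53}} = \left(-3541445\right) \frac{53}{114183572} = - \frac{187696585}{114183572}$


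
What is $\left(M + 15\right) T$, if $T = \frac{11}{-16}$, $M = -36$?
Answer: $\frac{231}{16} \approx 14.438$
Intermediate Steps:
$T = - \frac{11}{16}$ ($T = 11 \left(- \frac{1}{16}\right) = - \frac{11}{16} \approx -0.6875$)
$\left(M + 15\right) T = \left(-36 + 15\right) \left(- \frac{11}{16}\right) = \left(-21\right) \left(- \frac{11}{16}\right) = \frac{231}{16}$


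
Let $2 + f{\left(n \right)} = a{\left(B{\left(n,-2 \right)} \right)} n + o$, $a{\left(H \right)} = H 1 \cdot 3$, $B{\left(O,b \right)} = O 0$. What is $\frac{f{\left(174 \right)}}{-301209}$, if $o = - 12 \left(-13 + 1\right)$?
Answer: $- \frac{142}{301209} \approx -0.00047143$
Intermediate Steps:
$B{\left(O,b \right)} = 0$
$a{\left(H \right)} = 3 H$ ($a{\left(H \right)} = H 3 = 3 H$)
$o = 144$ ($o = \left(-12\right) \left(-12\right) = 144$)
$f{\left(n \right)} = 142$ ($f{\left(n \right)} = -2 + \left(3 \cdot 0 n + 144\right) = -2 + \left(0 n + 144\right) = -2 + \left(0 + 144\right) = -2 + 144 = 142$)
$\frac{f{\left(174 \right)}}{-301209} = \frac{142}{-301209} = 142 \left(- \frac{1}{301209}\right) = - \frac{142}{301209}$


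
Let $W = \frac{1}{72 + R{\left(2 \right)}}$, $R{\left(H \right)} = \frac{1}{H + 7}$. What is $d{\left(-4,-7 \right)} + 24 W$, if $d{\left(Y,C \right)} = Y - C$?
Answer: $\frac{2163}{649} \approx 3.3328$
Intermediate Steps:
$R{\left(H \right)} = \frac{1}{7 + H}$
$W = \frac{9}{649}$ ($W = \frac{1}{72 + \frac{1}{7 + 2}} = \frac{1}{72 + \frac{1}{9}} = \frac{1}{\frac{649}{9}} = \frac{9}{649} \approx 0.013867$)
$d{\left(-4,-7 \right)} + 24 W = \left(-4 - -7\right) + 24 \cdot \frac{9}{649} = \left(-4 + 7\right) + \frac{216}{649} = 3 + \frac{216}{649} = \frac{2163}{649}$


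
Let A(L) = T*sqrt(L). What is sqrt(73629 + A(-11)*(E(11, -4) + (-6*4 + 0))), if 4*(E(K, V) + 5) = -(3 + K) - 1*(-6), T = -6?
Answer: sqrt(73629 + 186*I*sqrt(11)) ≈ 271.35 + 1.137*I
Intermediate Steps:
E(K, V) = -17/4 - K/4 (E(K, V) = -5 + (-(3 + K) - 1*(-6))/4 = -5 + ((-3 - K) + 6)/4 = -5 + (3 - K)/4 = -5 + (3/4 - K/4) = -17/4 - K/4)
A(L) = -6*sqrt(L)
sqrt(73629 + A(-11)*(E(11, -4) + (-6*4 + 0))) = sqrt(73629 + (-6*I*sqrt(11))*((-17/4 - 1/4*11) + (-6*4 + 0))) = sqrt(73629 + (-6*I*sqrt(11))*((-17/4 - 11/4) + (-24 + 0))) = sqrt(73629 + (-6*I*sqrt(11))*(-7 - 24)) = sqrt(73629 - 6*I*sqrt(11)*(-31)) = sqrt(73629 + 186*I*sqrt(11))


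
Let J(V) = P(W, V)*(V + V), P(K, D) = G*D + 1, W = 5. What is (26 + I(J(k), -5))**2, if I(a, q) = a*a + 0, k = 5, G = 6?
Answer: 9240207876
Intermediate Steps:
P(K, D) = 1 + 6*D (P(K, D) = 6*D + 1 = 1 + 6*D)
J(V) = 2*V*(1 + 6*V) (J(V) = (1 + 6*V)*(V + V) = (1 + 6*V)*(2*V) = 2*V*(1 + 6*V))
I(a, q) = a**2 (I(a, q) = a**2 + 0 = a**2)
(26 + I(J(k), -5))**2 = (26 + (2*5*(1 + 6*5))**2)**2 = (26 + (2*5*(1 + 30))**2)**2 = (26 + (2*5*31)**2)**2 = (26 + 310**2)**2 = (26 + 96100)**2 = 96126**2 = 9240207876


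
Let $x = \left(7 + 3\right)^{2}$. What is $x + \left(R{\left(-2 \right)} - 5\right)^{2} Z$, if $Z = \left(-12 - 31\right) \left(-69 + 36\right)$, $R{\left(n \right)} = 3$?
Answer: $5776$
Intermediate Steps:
$x = 100$ ($x = 10^{2} = 100$)
$Z = 1419$ ($Z = \left(-43\right) \left(-33\right) = 1419$)
$x + \left(R{\left(-2 \right)} - 5\right)^{2} Z = 100 + \left(3 - 5\right)^{2} \cdot 1419 = 100 + \left(-2\right)^{2} \cdot 1419 = 100 + 4 \cdot 1419 = 100 + 5676 = 5776$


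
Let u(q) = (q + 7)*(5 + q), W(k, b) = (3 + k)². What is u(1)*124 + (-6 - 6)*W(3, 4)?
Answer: 5520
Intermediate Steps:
u(q) = (5 + q)*(7 + q) (u(q) = (7 + q)*(5 + q) = (5 + q)*(7 + q))
u(1)*124 + (-6 - 6)*W(3, 4) = (35 + 1² + 12*1)*124 + (-6 - 6)*(3 + 3)² = (35 + 1 + 12)*124 - 12*6² = 48*124 - 12*36 = 5952 - 432 = 5520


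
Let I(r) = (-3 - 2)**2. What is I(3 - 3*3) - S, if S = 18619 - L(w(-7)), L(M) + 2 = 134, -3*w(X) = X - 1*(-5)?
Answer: -18462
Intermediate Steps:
w(X) = -5/3 - X/3 (w(X) = -(X - 1*(-5))/3 = -(X + 5)/3 = -(5 + X)/3 = -5/3 - X/3)
L(M) = 132 (L(M) = -2 + 134 = 132)
I(r) = 25 (I(r) = (-5)**2 = 25)
S = 18487 (S = 18619 - 1*132 = 18619 - 132 = 18487)
I(3 - 3*3) - S = 25 - 1*18487 = 25 - 18487 = -18462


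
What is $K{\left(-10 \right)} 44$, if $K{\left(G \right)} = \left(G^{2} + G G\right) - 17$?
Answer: $8052$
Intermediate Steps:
$K{\left(G \right)} = -17 + 2 G^{2}$ ($K{\left(G \right)} = \left(G^{2} + G^{2}\right) - 17 = 2 G^{2} - 17 = -17 + 2 G^{2}$)
$K{\left(-10 \right)} 44 = \left(-17 + 2 \left(-10\right)^{2}\right) 44 = \left(-17 + 2 \cdot 100\right) 44 = \left(-17 + 200\right) 44 = 183 \cdot 44 = 8052$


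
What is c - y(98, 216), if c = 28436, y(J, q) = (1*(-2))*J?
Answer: 28632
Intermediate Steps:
y(J, q) = -2*J
c - y(98, 216) = 28436 - (-2)*98 = 28436 - 1*(-196) = 28436 + 196 = 28632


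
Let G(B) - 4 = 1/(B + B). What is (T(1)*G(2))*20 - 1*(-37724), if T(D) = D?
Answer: 37809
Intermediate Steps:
G(B) = 4 + 1/(2*B) (G(B) = 4 + 1/(B + B) = 4 + 1/(2*B))
(T(1)*G(2))*20 - 1*(-37724) = (1*(4 + (1/2)/2))*20 - 1*(-37724) = (1*(4 + (1/2)*(1/2)))*20 + 37724 = (1*(4 + 1/4))*20 + 37724 = (1*(17/4))*20 + 37724 = (17/4)*20 + 37724 = 85 + 37724 = 37809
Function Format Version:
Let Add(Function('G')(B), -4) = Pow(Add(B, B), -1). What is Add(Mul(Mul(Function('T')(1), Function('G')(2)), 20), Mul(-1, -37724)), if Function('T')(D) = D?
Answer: 37809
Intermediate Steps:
Function('G')(B) = Add(4, Mul(Rational(1, 2), Pow(B, -1))) (Function('G')(B) = Add(4, Pow(Add(B, B), -1)) = Add(4, Pow(Mul(2, B), -1)) = Add(4, Mul(Rational(1, 2), Pow(B, -1))))
Add(Mul(Mul(Function('T')(1), Function('G')(2)), 20), Mul(-1, -37724)) = Add(Mul(Mul(1, Add(4, Mul(Rational(1, 2), Pow(2, -1)))), 20), Mul(-1, -37724)) = Add(Mul(Mul(1, Add(4, Mul(Rational(1, 2), Rational(1, 2)))), 20), 37724) = Add(Mul(Mul(1, Add(4, Rational(1, 4))), 20), 37724) = Add(Mul(Mul(1, Rational(17, 4)), 20), 37724) = Add(Mul(Rational(17, 4), 20), 37724) = Add(85, 37724) = 37809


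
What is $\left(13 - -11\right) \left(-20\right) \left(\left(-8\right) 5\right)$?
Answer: $19200$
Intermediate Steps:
$\left(13 - -11\right) \left(-20\right) \left(\left(-8\right) 5\right) = \left(13 + 11\right) \left(-20\right) \left(-40\right) = 24 \left(-20\right) \left(-40\right) = \left(-480\right) \left(-40\right) = 19200$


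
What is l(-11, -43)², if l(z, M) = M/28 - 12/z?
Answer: 18769/94864 ≈ 0.19785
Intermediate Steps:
l(z, M) = -12/z + M/28 (l(z, M) = M*(1/28) - 12/z = M/28 - 12/z = -12/z + M/28)
l(-11, -43)² = (-12/(-11) + (1/28)*(-43))² = (-12*(-1/11) - 43/28)² = (12/11 - 43/28)² = (-137/308)² = 18769/94864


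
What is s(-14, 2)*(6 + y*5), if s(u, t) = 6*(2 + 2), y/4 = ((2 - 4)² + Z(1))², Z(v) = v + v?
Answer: 17424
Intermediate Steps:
Z(v) = 2*v
y = 144 (y = 4*((2 - 4)² + 2*1)² = 4*((-2)² + 2)² = 4*(4 + 2)² = 4*6² = 4*36 = 144)
s(u, t) = 24 (s(u, t) = 6*4 = 24)
s(-14, 2)*(6 + y*5) = 24*(6 + 144*5) = 24*(6 + 720) = 24*726 = 17424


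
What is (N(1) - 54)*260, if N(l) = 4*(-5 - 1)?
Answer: -20280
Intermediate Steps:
N(l) = -24 (N(l) = 4*(-6) = -24)
(N(1) - 54)*260 = (-24 - 54)*260 = -78*260 = -20280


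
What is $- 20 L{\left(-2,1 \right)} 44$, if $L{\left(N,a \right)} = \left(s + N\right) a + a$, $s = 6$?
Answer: $-4400$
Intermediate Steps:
$L{\left(N,a \right)} = a + a \left(6 + N\right)$ ($L{\left(N,a \right)} = \left(6 + N\right) a + a = a \left(6 + N\right) + a = a + a \left(6 + N\right)$)
$- 20 L{\left(-2,1 \right)} 44 = - 20 \cdot 1 \left(7 - 2\right) 44 = - 20 \cdot 1 \cdot 5 \cdot 44 = \left(-20\right) 5 \cdot 44 = \left(-100\right) 44 = -4400$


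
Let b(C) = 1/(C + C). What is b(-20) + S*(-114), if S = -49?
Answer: 223439/40 ≈ 5586.0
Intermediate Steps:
b(C) = 1/(2*C)
b(-20) + S*(-114) = (1/2)/(-20) - 49*(-114) = (1/2)*(-1/20) + 5586 = -1/40 + 5586 = 223439/40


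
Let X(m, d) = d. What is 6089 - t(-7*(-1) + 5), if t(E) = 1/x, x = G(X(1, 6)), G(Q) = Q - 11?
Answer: 30446/5 ≈ 6089.2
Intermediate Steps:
G(Q) = -11 + Q
x = -5 (x = -11 + 6 = -5)
t(E) = -⅕ (t(E) = 1/(-5) = -⅕)
6089 - t(-7*(-1) + 5) = 6089 - 1*(-⅕) = 6089 + ⅕ = 30446/5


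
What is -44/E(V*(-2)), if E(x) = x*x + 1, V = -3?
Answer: -44/37 ≈ -1.1892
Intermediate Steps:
E(x) = 1 + x² (E(x) = x² + 1 = 1 + x²)
-44/E(V*(-2)) = -44/(1 + (-3*(-2))²) = -44/(1 + 6²) = -44/(1 + 36) = -44/37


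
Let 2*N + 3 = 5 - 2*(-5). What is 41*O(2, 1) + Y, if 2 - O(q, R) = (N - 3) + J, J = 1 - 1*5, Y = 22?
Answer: 145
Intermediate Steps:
N = 6 (N = -3/2 + (5 - 2*(-5))/2 = -3/2 + (5 + 10)/2 = -3/2 + (½)*15 = -3/2 + 15/2 = 6)
J = -4 (J = 1 - 5 = -4)
O(q, R) = 3 (O(q, R) = 2 - ((6 - 3) - 4) = 2 - (3 - 4) = 2 - 1*(-1) = 2 + 1 = 3)
41*O(2, 1) + Y = 41*3 + 22 = 123 + 22 = 145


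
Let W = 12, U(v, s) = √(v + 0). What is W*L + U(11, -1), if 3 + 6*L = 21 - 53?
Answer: -70 + √11 ≈ -66.683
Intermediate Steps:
L = -35/6 (L = -½ + (21 - 53)/6 = -½ + (⅙)*(-32) = -½ - 16/3 = -35/6 ≈ -5.8333)
U(v, s) = √v
W*L + U(11, -1) = 12*(-35/6) + √11 = -70 + √11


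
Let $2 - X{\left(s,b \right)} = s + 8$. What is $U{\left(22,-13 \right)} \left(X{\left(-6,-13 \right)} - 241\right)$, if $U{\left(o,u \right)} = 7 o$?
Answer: $-37114$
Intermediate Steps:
$X{\left(s,b \right)} = -6 - s$ ($X{\left(s,b \right)} = 2 - \left(s + 8\right) = 2 - \left(8 + s\right) = -6 - s$)
$U{\left(22,-13 \right)} \left(X{\left(-6,-13 \right)} - 241\right) = 7 \cdot 22 \left(\left(-6 - -6\right) - 241\right) = 154 \left(\left(-6 + 6\right) - 241\right) = 154 \left(0 - 241\right) = 154 \left(-241\right) = -37114$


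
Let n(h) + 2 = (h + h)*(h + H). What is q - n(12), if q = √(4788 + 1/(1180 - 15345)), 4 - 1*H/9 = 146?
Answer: 30386 + √960698899135/14165 ≈ 30455.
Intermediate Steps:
H = -1278 (H = 36 - 9*146 = 36 - 1314 = -1278)
n(h) = -2 + 2*h*(-1278 + h) (n(h) = -2 + (h + h)*(h - 1278) = -2 + (2*h)*(-1278 + h) = -2 + 2*h*(-1278 + h))
q = √960698899135/14165 (q = √(4788 + 1/(-14165)) = √(4788 - 1/14165) = √(67822019/14165) = √960698899135/14165 ≈ 69.195)
q - n(12) = √960698899135/14165 - (-2 - 2556*12 + 2*12²) = √960698899135/14165 - (-2 - 30672 + 2*144) = √960698899135/14165 - (-2 - 30672 + 288) = √960698899135/14165 - 1*(-30386) = √960698899135/14165 + 30386 = 30386 + √960698899135/14165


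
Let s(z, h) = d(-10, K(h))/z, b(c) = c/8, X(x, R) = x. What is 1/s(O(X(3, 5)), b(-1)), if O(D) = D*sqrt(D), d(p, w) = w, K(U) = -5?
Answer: -3*sqrt(3)/5 ≈ -1.0392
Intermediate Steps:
b(c) = c/8 (b(c) = c*(1/8) = c/8)
O(D) = D**(3/2)
s(z, h) = -5/z
1/s(O(X(3, 5)), b(-1)) = 1/(-5*sqrt(3)/9) = -3*sqrt(3)/5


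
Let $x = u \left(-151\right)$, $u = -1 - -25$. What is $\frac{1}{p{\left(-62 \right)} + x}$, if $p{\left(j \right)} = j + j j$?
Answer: $\frac{1}{158} \approx 0.0063291$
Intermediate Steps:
$u = 24$ ($u = -1 + 25 = 24$)
$p{\left(j \right)} = j + j^{2}$
$x = -3624$ ($x = 24 \left(-151\right) = -3624$)
$\frac{1}{p{\left(-62 \right)} + x} = \frac{1}{- 62 \left(1 - 62\right) - 3624} = \frac{1}{\left(-62\right) \left(-61\right) - 3624} = \frac{1}{3782 - 3624} = \frac{1}{158}$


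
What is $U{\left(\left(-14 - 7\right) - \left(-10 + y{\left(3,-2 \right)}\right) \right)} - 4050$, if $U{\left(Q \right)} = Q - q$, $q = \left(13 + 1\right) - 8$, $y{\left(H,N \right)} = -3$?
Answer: $-4064$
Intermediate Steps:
$q = 6$ ($q = 14 - 8 = 6$)
$U{\left(Q \right)} = -6 + Q$ ($U{\left(Q \right)} = Q - 6 = -6 + Q$)
$U{\left(\left(-14 - 7\right) - \left(-10 + y{\left(3,-2 \right)}\right) \right)} - 4050 = \left(-6 + \left(\left(-14 - 7\right) + \left(10 - -3\right)\right)\right) - 4050 = \left(-6 + \left(-21 + \left(10 + 3\right)\right)\right) - 4050 = \left(-6 + \left(-21 + 13\right)\right) - 4050 = \left(-6 - 8\right) - 4050 = -14 - 4050 = -4064$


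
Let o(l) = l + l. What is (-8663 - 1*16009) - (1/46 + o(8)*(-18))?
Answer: -1121665/46 ≈ -24384.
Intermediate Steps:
o(l) = 2*l
(-8663 - 1*16009) - (1/46 + o(8)*(-18)) = (-8663 - 1*16009) - (1/46 + (2*8)*(-18)) = (-8663 - 16009) - (1/46 + 16*(-18)) = -24672 - (1/46 - 288) = -24672 - 1*(-13247/46) = -24672 + 13247/46 = -1121665/46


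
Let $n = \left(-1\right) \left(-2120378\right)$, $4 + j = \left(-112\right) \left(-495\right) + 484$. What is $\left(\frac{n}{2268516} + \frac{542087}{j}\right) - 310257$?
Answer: $- \frac{3279702675017699}{10571284560} \approx -3.1025 \cdot 10^{5}$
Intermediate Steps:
$j = 55920$ ($j = -4 + \left(\left(-112\right) \left(-495\right) + 484\right) = -4 + \left(55440 + 484\right) = -4 + 55924 = 55920$)
$n = 2120378$
$\left(\frac{n}{2268516} + \frac{542087}{j}\right) - 310257 = \left(\frac{2120378}{2268516} + \frac{542087}{55920}\right) - 310257 = \left(2120378 \cdot \frac{1}{2268516} + 542087 \cdot \frac{1}{55920}\right) - 310257 = \left(\frac{1060189}{1134258} + \frac{542087}{55920}\right) - 310257 = \frac{112358714221}{10571284560} - 310257 = - \frac{3279702675017699}{10571284560}$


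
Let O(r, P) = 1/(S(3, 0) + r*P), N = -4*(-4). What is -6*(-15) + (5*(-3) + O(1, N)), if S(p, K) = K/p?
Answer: 1201/16 ≈ 75.063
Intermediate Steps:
N = 16
O(r, P) = 1/(P*r) (O(r, P) = 1/(0/3 + r*P) = 1/(0*(⅓) + P*r) = 1/(0 + P*r) = 1/(P*r))
-6*(-15) + (5*(-3) + O(1, N)) = -6*(-15) + (5*(-3) + 1/(16*1)) = 90 + (-15 + (1/16)*1) = 90 + (-15 + 1/16) = 90 - 239/16 = 1201/16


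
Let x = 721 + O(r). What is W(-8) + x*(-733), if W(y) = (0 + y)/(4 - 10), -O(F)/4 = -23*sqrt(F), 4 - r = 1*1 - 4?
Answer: -1585475/3 - 67436*sqrt(7) ≈ -7.0691e+5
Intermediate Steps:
r = 7 (r = 4 - (1*1 - 4) = 4 - (1 - 4) = 4 - 1*(-3) = 4 + 3 = 7)
O(F) = 92*sqrt(F) (O(F) = -(-92)*sqrt(F) = 92*sqrt(F))
W(y) = -y/6 (W(y) = y/(-6) = y*(-1/6) = -y/6)
x = 721 + 92*sqrt(7) ≈ 964.41
W(-8) + x*(-733) = -1/6*(-8) + (721 + 92*sqrt(7))*(-733) = 4/3 + (-528493 - 67436*sqrt(7)) = -1585475/3 - 67436*sqrt(7)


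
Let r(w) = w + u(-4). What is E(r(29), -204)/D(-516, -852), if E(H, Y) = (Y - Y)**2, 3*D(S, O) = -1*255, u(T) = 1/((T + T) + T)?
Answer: 0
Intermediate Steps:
u(T) = 1/(3*T) (u(T) = 1/(2*T + T) = 1/(3*T))
D(S, O) = -85 (D(S, O) = (-1*255)/3 = (1/3)*(-255) = -85)
r(w) = -1/12 + w (r(w) = w + (1/3)/(-4) = w + (1/3)*(-1/4) = w - 1/12 = -1/12 + w)
E(H, Y) = 0 (E(H, Y) = 0**2 = 0)
E(r(29), -204)/D(-516, -852) = 0/(-85) = 0*(-1/85) = 0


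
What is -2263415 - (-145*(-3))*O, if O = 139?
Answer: -2323880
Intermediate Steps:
-2263415 - (-145*(-3))*O = -2263415 - (-145*(-3))*139 = -2263415 - 435*139 = -2263415 - 1*60465 = -2263415 - 60465 = -2323880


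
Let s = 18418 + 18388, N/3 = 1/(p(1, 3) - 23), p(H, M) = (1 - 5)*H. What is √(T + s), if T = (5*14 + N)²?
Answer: √3376927/9 ≈ 204.18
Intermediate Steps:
p(H, M) = -4*H
N = -⅑ (N = 3/(-4*1 - 23) = 3/(-4 - 23) = 3/(-27) = 3*(-1/27) = -⅑ ≈ -0.11111)
s = 36806
T = 395641/81 (T = (5*14 - ⅑)² = (70 - ⅑)² = (629/9)² = 395641/81 ≈ 4884.5)
√(T + s) = √(395641/81 + 36806) = √(3376927/81) = √3376927/9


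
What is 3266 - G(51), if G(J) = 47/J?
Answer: 166519/51 ≈ 3265.1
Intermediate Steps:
3266 - G(51) = 3266 - 47/51 = 166519/51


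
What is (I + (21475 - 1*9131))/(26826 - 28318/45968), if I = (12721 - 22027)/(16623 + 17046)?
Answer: 212270432816/461306170425 ≈ 0.46015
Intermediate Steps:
I = -1034/3741 (I = -9306/33669 = -9306*1/33669 = -1034/3741 ≈ -0.27640)
(I + (21475 - 1*9131))/(26826 - 28318/45968) = (-1034/3741 + (21475 - 1*9131))/(26826 - 28318/45968) = (-1034/3741 + (21475 - 9131))/(26826 - 28318*1/45968) = (-1034/3741 + 12344)/(26826 - 14159/22984) = 46177870/(3741*(616554625/22984)) = (46177870/3741)*(22984/616554625) = 212270432816/461306170425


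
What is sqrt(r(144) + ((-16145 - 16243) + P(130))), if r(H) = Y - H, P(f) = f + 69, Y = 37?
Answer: 2*I*sqrt(8074) ≈ 179.71*I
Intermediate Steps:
P(f) = 69 + f
r(H) = 37 - H
sqrt(r(144) + ((-16145 - 16243) + P(130))) = sqrt((37 - 1*144) + ((-16145 - 16243) + (69 + 130))) = sqrt((37 - 144) + (-32388 + 199)) = sqrt(-107 - 32189) = sqrt(-32296) = 2*I*sqrt(8074)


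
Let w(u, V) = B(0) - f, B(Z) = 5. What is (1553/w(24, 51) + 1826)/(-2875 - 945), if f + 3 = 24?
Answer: -27663/61120 ≈ -0.45260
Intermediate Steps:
f = 21 (f = -3 + 24 = 21)
w(u, V) = -16 (w(u, V) = 5 - 1*21 = 5 - 21 = -16)
(1553/w(24, 51) + 1826)/(-2875 - 945) = (1553/(-16) + 1826)/(-2875 - 945) = (1553*(-1/16) + 1826)/(-3820) = (-1553/16 + 1826)*(-1/3820) = (27663/16)*(-1/3820) = -27663/61120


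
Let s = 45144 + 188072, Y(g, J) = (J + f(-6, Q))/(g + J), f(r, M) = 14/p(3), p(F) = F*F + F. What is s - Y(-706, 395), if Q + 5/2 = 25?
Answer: 435183433/1866 ≈ 2.3322e+5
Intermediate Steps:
Q = 45/2 (Q = -5/2 + 25 = 45/2 ≈ 22.500)
p(F) = F + F² (p(F) = F² + F = F + F²)
f(r, M) = 7/6 (f(r, M) = 14/((3*(1 + 3))) = 14/((3*4)) = 14/12 = 14*(1/12) = 7/6)
Y(g, J) = (7/6 + J)/(J + g) (Y(g, J) = (J + 7/6)/(g + J) = (7/6 + J)/(J + g))
s = 233216
s - Y(-706, 395) = 233216 - (7/6 + 395)/(395 - 706) = 233216 - 2377/((-311)*6) = 233216 - (-1)*2377/(311*6) = 233216 - 1*(-2377/1866) = 233216 + 2377/1866 = 435183433/1866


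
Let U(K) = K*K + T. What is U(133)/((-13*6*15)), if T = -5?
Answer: -8842/585 ≈ -15.115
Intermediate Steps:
U(K) = -5 + K² (U(K) = K*K - 5 = K² - 5 = -5 + K²)
U(133)/((-13*6*15)) = (-5 + 133²)/((-13*6*15)) = (-5 + 17689)/((-78*15)) = 17684/(-1170) = 17684*(-1/1170) = -8842/585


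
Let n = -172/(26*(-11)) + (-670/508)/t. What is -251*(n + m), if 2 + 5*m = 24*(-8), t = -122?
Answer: 212372287481/22156420 ≈ 9585.1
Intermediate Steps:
m = -194/5 (m = -⅖ + (24*(-8))/5 = -⅖ + (⅕)*(-192) = -⅖ - 192/5 = -194/5 ≈ -38.800)
n = 2712873/4431284 (n = -172/(26*(-11)) - 670/508/(-122) = -172/(-286) - 670*1/508*(-1/122) = -172*(-1/286) - 335/254*(-1/122) = 86/143 + 335/30988 = 2712873/4431284 ≈ 0.61221)
-251*(n + m) = -251*(2712873/4431284 - 194/5) = -251*(-846104731/22156420) = 212372287481/22156420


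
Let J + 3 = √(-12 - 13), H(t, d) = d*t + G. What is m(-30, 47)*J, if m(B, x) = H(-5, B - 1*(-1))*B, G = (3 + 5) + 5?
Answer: 14220 - 23700*I ≈ 14220.0 - 23700.0*I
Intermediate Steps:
G = 13 (G = 8 + 5 = 13)
H(t, d) = 13 + d*t (H(t, d) = d*t + 13 = 13 + d*t)
m(B, x) = B*(8 - 5*B) (m(B, x) = (13 + (B - 1*(-1))*(-5))*B = (13 + (B + 1)*(-5))*B = (13 + (1 + B)*(-5))*B = (13 + (-5 - 5*B))*B = (8 - 5*B)*B = B*(8 - 5*B))
J = -3 + 5*I (J = -3 + √(-12 - 13) = -3 + √(-25) = -3 + 5*I ≈ -3.0 + 5.0*I)
m(-30, 47)*J = (-30*(8 - 5*(-30)))*(-3 + 5*I) = (-30*(8 + 150))*(-3 + 5*I) = (-30*158)*(-3 + 5*I) = -4740*(-3 + 5*I) = 14220 - 23700*I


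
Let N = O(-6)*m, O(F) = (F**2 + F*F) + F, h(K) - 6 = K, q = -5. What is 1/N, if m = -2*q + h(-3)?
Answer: 1/858 ≈ 0.0011655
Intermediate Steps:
h(K) = 6 + K
m = 13 (m = -2*(-5) + (6 - 3) = 10 + 3 = 13)
O(F) = F + 2*F**2 (O(F) = (F**2 + F**2) + F = 2*F**2 + F = F + 2*F**2)
N = 858 (N = -6*(1 + 2*(-6))*13 = -6*(1 - 12)*13 = -6*(-11)*13 = 66*13 = 858)
1/N = 1/858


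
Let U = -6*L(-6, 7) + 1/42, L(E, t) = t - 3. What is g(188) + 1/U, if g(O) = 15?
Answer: 15063/1007 ≈ 14.958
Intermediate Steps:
L(E, t) = -3 + t
U = -1007/42 (U = -6*(-3 + 7) + 1/42 = -6*4 + 1/42 = -24 + 1/42 = -1007/42 ≈ -23.976)
g(188) + 1/U = 15 + 1/(-1007/42) = 15 - 42/1007 = 15063/1007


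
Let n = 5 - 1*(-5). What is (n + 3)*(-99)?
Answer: -1287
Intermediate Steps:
n = 10 (n = 5 + 5 = 10)
(n + 3)*(-99) = (10 + 3)*(-99) = 13*(-99) = -1287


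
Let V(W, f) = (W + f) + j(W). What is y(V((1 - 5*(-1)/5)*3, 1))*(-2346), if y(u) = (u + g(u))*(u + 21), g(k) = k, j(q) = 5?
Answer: -1858032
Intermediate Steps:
V(W, f) = 5 + W + f (V(W, f) = (W + f) + 5 = 5 + W + f)
y(u) = 2*u*(21 + u) (y(u) = (u + u)*(u + 21) = (2*u)*(21 + u) = 2*u*(21 + u))
y(V((1 - 5*(-1)/5)*3, 1))*(-2346) = (2*(5 + (1 - 5*(-1)/5)*3 + 1)*(21 + (5 + (1 - 5*(-1)/5)*3 + 1)))*(-2346) = (2*(5 + (1 + 5*(⅕))*3 + 1)*(21 + (5 + (1 + 5*(⅕))*3 + 1)))*(-2346) = (2*(5 + (1 + 1)*3 + 1)*(21 + (5 + (1 + 1)*3 + 1)))*(-2346) = (2*(5 + 2*3 + 1)*(21 + (5 + 2*3 + 1)))*(-2346) = (2*(5 + 6 + 1)*(21 + (5 + 6 + 1)))*(-2346) = (2*12*(21 + 12))*(-2346) = (2*12*33)*(-2346) = 792*(-2346) = -1858032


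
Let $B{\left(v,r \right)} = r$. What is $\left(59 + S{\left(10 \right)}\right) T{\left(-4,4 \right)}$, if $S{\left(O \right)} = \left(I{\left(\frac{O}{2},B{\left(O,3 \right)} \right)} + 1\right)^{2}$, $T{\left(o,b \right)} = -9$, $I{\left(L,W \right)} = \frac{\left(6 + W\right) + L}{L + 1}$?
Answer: $-631$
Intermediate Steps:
$I{\left(L,W \right)} = \frac{6 + L + W}{1 + L}$
$S{\left(O \right)} = \left(1 + \frac{9 + \frac{O}{2}}{1 + \frac{O}{2}}\right)^{2}$ ($S{\left(O \right)} = \left(\frac{6 + \frac{O}{2} + 3}{1 + \frac{O}{2}} + 1\right)^{2} = \left(\frac{9 + \frac{O}{2}}{1 + \frac{O}{2}} + 1\right)^{2} = \left(1 + \frac{9 + \frac{O}{2}}{1 + \frac{O}{2}}\right)^{2}$)
$\left(59 + S{\left(10 \right)}\right) T{\left(-4,4 \right)} = \left(59 + \frac{4 \left(10 + 10\right)^{2}}{\left(2 + 10\right)^{2}}\right) \left(-9\right) = \left(59 + \frac{4 \cdot 20^{2}}{144}\right) \left(-9\right) = \left(59 + 4 \cdot \frac{1}{144} \cdot 400\right) \left(-9\right) = \left(59 + \frac{100}{9}\right) \left(-9\right) = \frac{631}{9} \left(-9\right) = -631$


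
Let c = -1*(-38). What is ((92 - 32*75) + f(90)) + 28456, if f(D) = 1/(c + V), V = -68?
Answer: 784439/30 ≈ 26148.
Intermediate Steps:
c = 38
f(D) = -1/30 (f(D) = 1/(38 - 68) = 1/(-30) = -1/30)
((92 - 32*75) + f(90)) + 28456 = ((92 - 32*75) - 1/30) + 28456 = ((92 - 2400) - 1/30) + 28456 = (-2308 - 1/30) + 28456 = -69241/30 + 28456 = 784439/30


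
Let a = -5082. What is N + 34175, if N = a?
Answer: 29093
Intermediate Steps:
N = -5082
N + 34175 = -5082 + 34175 = 29093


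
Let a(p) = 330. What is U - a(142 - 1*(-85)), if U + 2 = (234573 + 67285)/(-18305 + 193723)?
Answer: -28968459/87709 ≈ -330.28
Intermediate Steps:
U = -24489/87709 (U = -2 + (234573 + 67285)/(-18305 + 193723) = -2 + 301858/175418 = -2 + 301858*(1/175418) = -2 + 150929/87709 = -24489/87709 ≈ -0.27921)
U - a(142 - 1*(-85)) = -24489/87709 - 1*330 = -24489/87709 - 330 = -28968459/87709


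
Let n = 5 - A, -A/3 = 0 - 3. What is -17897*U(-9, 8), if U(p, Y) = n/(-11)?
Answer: -6508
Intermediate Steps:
A = 9 (A = -3*(0 - 3) = -3*(-3) = 9)
n = -4 (n = 5 - 1*9 = 5 - 9 = -4)
U(p, Y) = 4/11 (U(p, Y) = -4/(-11) = -4*(-1/11) = 4/11)
-17897*U(-9, 8) = -17897*4/11 = -6508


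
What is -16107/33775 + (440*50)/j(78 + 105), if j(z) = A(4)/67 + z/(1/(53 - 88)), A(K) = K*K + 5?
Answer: -4049720657/1035237525 ≈ -3.9119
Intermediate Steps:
A(K) = 5 + K**2 (A(K) = K**2 + 5 = 5 + K**2)
j(z) = 21/67 - 35*z (j(z) = (5 + 4**2)/67 + z/(1/(53 - 88)) = (5 + 16)*(1/67) + z/(1/(-35)) = 21*(1/67) + z/(-1/35) = 21/67 + z*(-35) = 21/67 - 35*z)
-16107/33775 + (440*50)/j(78 + 105) = -16107/33775 + (440*50)/(21/67 - 35*(78 + 105)) = -16107*1/33775 + 22000/(21/67 - 35*183) = -2301/4825 + 22000/(21/67 - 6405) = -2301/4825 + 22000/(-429114/67) = -2301/4825 + 22000*(-67/429114) = -2301/4825 - 737000/214557 = -4049720657/1035237525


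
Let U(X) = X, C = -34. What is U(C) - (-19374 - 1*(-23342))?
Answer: -4002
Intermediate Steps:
U(C) - (-19374 - 1*(-23342)) = -34 - (-19374 - 1*(-23342)) = -34 - (-19374 + 23342) = -34 - 1*3968 = -34 - 3968 = -4002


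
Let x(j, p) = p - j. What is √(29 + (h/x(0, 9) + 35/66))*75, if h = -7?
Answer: 25*√125246/22 ≈ 402.16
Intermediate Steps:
√(29 + (h/x(0, 9) + 35/66))*75 = √(29 + (-7/(9 - 1*0) + 35/66))*75 = √(29 + (-7/(9 + 0) + 35*(1/66)))*75 = √(29 + (-7/9 + 35/66))*75 = √(29 - 49/198)*75 = √(5693/198)*75 = (√125246/66)*75 = 25*√125246/22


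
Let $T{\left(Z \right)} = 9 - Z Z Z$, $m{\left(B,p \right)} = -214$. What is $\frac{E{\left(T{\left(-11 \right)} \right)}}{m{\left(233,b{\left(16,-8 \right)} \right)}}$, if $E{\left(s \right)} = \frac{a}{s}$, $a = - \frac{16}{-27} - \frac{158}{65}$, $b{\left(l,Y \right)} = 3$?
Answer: $\frac{1613}{251631900} \approx 6.4102 \cdot 10^{-6}$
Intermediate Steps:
$a = - \frac{3226}{1755}$ ($a = \left(-16\right) \left(- \frac{1}{27}\right) - \frac{158}{65} = \frac{16}{27} - \frac{158}{65} = - \frac{3226}{1755} \approx -1.8382$)
$T{\left(Z \right)} = 9 - Z^{3}$ ($T{\left(Z \right)} = 9 - Z^{2} Z = 9 - Z^{3}$)
$E{\left(s \right)} = - \frac{3226}{1755 s}$
$\frac{E{\left(T{\left(-11 \right)} \right)}}{m{\left(233,b{\left(16,-8 \right)} \right)}} = \frac{\left(- \frac{3226}{1755}\right) \frac{1}{9 - \left(-11\right)^{3}}}{-214} = - \frac{3226}{1755 \left(9 - -1331\right)} \left(- \frac{1}{214}\right) = - \frac{3226}{1755 \left(9 + 1331\right)} \left(- \frac{1}{214}\right) = - \frac{3226}{1755 \cdot 1340} \left(- \frac{1}{214}\right) = \left(- \frac{3226}{1755}\right) \frac{1}{1340} \left(- \frac{1}{214}\right) = \left(- \frac{1613}{1175850}\right) \left(- \frac{1}{214}\right) = \frac{1613}{251631900}$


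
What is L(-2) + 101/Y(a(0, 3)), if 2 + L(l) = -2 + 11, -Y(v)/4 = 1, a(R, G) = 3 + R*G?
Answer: -73/4 ≈ -18.250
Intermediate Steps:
a(R, G) = 3 + G*R
Y(v) = -4 (Y(v) = -4*1 = -4)
L(l) = 7 (L(l) = -2 + (-2 + 11) = -2 + 9 = 7)
L(-2) + 101/Y(a(0, 3)) = 7 + 101/(-4) = 7 + 101*(-1/4) = 7 - 101/4 = -73/4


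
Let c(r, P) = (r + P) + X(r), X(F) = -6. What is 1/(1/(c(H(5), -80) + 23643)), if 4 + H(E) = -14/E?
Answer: 117751/5 ≈ 23550.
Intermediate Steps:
H(E) = -4 - 14/E
c(r, P) = -6 + P + r (c(r, P) = (r + P) - 6 = (P + r) - 6 = -6 + P + r)
1/(1/(c(H(5), -80) + 23643)) = 1/(1/((-6 - 80 + (-4 - 14/5)) + 23643)) = 1/(1/((-6 - 80 - 34/5) + 23643)) = 1/(1/(-464/5 + 23643)) = 1/(1/(117751/5)) = 1/(5/117751) = 117751/5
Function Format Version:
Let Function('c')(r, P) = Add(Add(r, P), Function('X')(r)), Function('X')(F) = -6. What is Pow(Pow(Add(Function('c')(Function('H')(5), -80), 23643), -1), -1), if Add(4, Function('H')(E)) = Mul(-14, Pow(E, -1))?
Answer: Rational(117751, 5) ≈ 23550.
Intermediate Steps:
Function('H')(E) = Add(-4, Mul(-14, Pow(E, -1)))
Function('c')(r, P) = Add(-6, P, r) (Function('c')(r, P) = Add(Add(r, P), -6) = Add(Add(P, r), -6) = Add(-6, P, r))
Pow(Pow(Add(Function('c')(Function('H')(5), -80), 23643), -1), -1) = Pow(Pow(Add(Add(-6, -80, Add(-4, Mul(-14, Pow(5, -1)))), 23643), -1), -1) = Pow(Pow(Add(Add(-6, -80, Add(-4, Mul(-14, Rational(1, 5)))), 23643), -1), -1) = Pow(Pow(Add(Add(-6, -80, Add(-4, Rational(-14, 5))), 23643), -1), -1) = Pow(Pow(Add(Add(-6, -80, Rational(-34, 5)), 23643), -1), -1) = Pow(Pow(Add(Rational(-464, 5), 23643), -1), -1) = Pow(Pow(Rational(117751, 5), -1), -1) = Pow(Rational(5, 117751), -1) = Rational(117751, 5)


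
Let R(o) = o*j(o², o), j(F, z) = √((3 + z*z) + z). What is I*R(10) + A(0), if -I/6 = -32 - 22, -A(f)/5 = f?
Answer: 3240*√113 ≈ 34442.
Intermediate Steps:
j(F, z) = √(3 + z + z²) (j(F, z) = √((3 + z²) + z) = √(3 + z + z²))
R(o) = o*√(3 + o + o²)
A(f) = -5*f
I = 324 (I = -6*(-32 - 22) = -6*(-54) = 324)
I*R(10) + A(0) = 324*(10*√(3 + 10 + 10²)) - 5*0 = 324*(10*√(3 + 10 + 100)) + 0 = 324*(10*√113) + 0 = 3240*√113 + 0 = 3240*√113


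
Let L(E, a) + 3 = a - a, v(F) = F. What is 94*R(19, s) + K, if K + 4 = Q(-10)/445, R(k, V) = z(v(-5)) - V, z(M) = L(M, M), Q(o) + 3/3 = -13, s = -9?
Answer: 249186/445 ≈ 559.97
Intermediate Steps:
L(E, a) = -3 (L(E, a) = -3 + (a - a) = -3 + 0 = -3)
Q(o) = -14 (Q(o) = -1 - 13 = -14)
z(M) = -3
R(k, V) = -3 - V
K = -1794/445 (K = -4 - 14/445 = -1794/445 ≈ -4.0315)
94*R(19, s) + K = 94*(-3 - 1*(-9)) - 1794/445 = 94*(-3 + 9) - 1794/445 = 94*6 - 1794/445 = 564 - 1794/445 = 249186/445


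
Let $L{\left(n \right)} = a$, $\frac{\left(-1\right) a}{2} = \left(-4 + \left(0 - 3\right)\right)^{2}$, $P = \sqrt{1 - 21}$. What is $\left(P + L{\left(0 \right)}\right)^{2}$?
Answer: $9584 - 392 i \sqrt{5} \approx 9584.0 - 876.54 i$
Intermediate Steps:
$P = 2 i \sqrt{5}$ ($P = \sqrt{-20} = 2 i \sqrt{5} \approx 4.4721 i$)
$a = -98$ ($a = - 2 \left(-4 + \left(0 - 3\right)\right)^{2} = - 2 \left(-4 - 3\right)^{2} = - 2 \left(-7\right)^{2} = \left(-2\right) 49 = -98$)
$L{\left(n \right)} = -98$
$\left(P + L{\left(0 \right)}\right)^{2} = \left(2 i \sqrt{5} - 98\right)^{2} = \left(-98 + 2 i \sqrt{5}\right)^{2}$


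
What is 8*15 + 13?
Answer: 133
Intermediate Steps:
8*15 + 13 = 120 + 13 = 133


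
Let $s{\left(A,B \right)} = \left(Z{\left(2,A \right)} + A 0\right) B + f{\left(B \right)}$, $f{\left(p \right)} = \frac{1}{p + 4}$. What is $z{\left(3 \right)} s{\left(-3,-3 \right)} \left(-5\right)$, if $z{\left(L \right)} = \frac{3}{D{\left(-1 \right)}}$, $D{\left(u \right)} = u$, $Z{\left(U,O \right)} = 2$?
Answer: $-75$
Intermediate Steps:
$f{\left(p \right)} = \frac{1}{4 + p}$
$z{\left(L \right)} = -3$ ($z{\left(L \right)} = \frac{3}{-1} = 3 \left(-1\right) = -3$)
$s{\left(A,B \right)} = \frac{1}{4 + B} + 2 B$ ($s{\left(A,B \right)} = \left(2 + A 0\right) B + \frac{1}{4 + B} = \left(2 + 0\right) B + \frac{1}{4 + B} = 2 B + \frac{1}{4 + B} = \frac{1}{4 + B} + 2 B$)
$z{\left(3 \right)} s{\left(-3,-3 \right)} \left(-5\right) = - 3 \frac{1 + 2 \left(-3\right) \left(4 - 3\right)}{4 - 3} \left(-5\right) = - 3 \frac{1 + 2 \left(-3\right) 1}{1} \left(-5\right) = - 3 \cdot 1 \left(1 - 6\right) \left(-5\right) = - 3 \cdot 1 \left(-5\right) \left(-5\right) = \left(-3\right) \left(-5\right) \left(-5\right) = 15 \left(-5\right) = -75$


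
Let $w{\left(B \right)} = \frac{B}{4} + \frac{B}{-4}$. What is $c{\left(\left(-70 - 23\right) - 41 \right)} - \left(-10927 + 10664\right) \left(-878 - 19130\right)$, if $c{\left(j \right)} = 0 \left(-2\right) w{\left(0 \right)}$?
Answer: $-5262104$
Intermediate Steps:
$w{\left(B \right)} = 0$ ($w{\left(B \right)} = B \frac{1}{4} + B \left(- \frac{1}{4}\right) = \frac{B}{4} - \frac{B}{4} = 0$)
$c{\left(j \right)} = 0$ ($c{\left(j \right)} = 0 \left(-2\right) 0 = 0 \cdot 0 = 0$)
$c{\left(\left(-70 - 23\right) - 41 \right)} - \left(-10927 + 10664\right) \left(-878 - 19130\right) = 0 - \left(-10927 + 10664\right) \left(-878 - 19130\right) = 0 - \left(-263\right) \left(-20008\right) = 0 - 5262104 = -5262104$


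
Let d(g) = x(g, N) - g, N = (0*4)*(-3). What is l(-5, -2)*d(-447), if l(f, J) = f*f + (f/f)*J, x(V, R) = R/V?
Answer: 10281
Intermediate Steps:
N = 0 (N = 0*(-3) = 0)
d(g) = -g (d(g) = 0/g - g = 0 - g = -g)
l(f, J) = J + f**2 (l(f, J) = f**2 + 1*J = f**2 + J = J + f**2)
l(-5, -2)*d(-447) = (-2 + (-5)**2)*(-1*(-447)) = (-2 + 25)*447 = 23*447 = 10281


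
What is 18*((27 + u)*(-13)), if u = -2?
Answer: -5850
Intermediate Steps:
18*((27 + u)*(-13)) = 18*((27 - 2)*(-13)) = 18*(25*(-13)) = 18*(-325) = -5850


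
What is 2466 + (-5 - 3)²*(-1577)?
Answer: -98462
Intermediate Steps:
2466 + (-5 - 3)²*(-1577) = 2466 + (-8)²*(-1577) = 2466 + 64*(-1577) = 2466 - 100928 = -98462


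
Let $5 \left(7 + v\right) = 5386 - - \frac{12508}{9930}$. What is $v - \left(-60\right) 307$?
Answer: $\frac{483850469}{24825} \approx 19490.0$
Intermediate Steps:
$v = \frac{26573969}{24825}$ ($v = -7 + \frac{5386 - - \frac{12508}{9930}}{5} = -7 + \frac{5386 - \left(-12508\right) \frac{1}{9930}}{5} = -7 + \frac{5386 - - \frac{6254}{4965}}{5} = -7 + \frac{5386 + \frac{6254}{4965}}{5} = -7 + \frac{1}{5} \cdot \frac{26747744}{4965} = -7 + \frac{26747744}{24825} = \frac{26573969}{24825} \approx 1070.5$)
$v - \left(-60\right) 307 = \frac{26573969}{24825} - \left(-60\right) 307 = \frac{26573969}{24825} - -18420 = \frac{26573969}{24825} + 18420 = \frac{483850469}{24825}$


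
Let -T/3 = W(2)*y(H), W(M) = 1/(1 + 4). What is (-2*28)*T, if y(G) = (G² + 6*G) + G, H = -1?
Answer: -1008/5 ≈ -201.60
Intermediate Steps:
y(G) = G² + 7*G
W(M) = ⅕ (W(M) = 1/5 = ⅕)
T = 18/5 (T = -3*(-(7 - 1))/5 = -3*(-1*6)/5 = -3*(-6)/5 = -3*(-6/5) = 18/5 ≈ 3.6000)
(-2*28)*T = -2*28*(18/5) = -56*18/5 = -1008/5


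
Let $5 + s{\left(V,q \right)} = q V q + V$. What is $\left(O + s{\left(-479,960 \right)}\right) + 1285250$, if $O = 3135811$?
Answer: $-437025823$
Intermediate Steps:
$s{\left(V,q \right)} = -5 + V + V q^{2}$ ($s{\left(V,q \right)} = -5 + \left(q V q + V\right) = -5 + \left(V q q + V\right) = -5 + \left(V q^{2} + V\right) = -5 + \left(V + V q^{2}\right) = -5 + V + V q^{2}$)
$\left(O + s{\left(-479,960 \right)}\right) + 1285250 = \left(3135811 - \left(484 + 441446400\right)\right) + 1285250 = \left(3135811 - 441446884\right) + 1285250 = -438311073 + 1285250 = -437025823$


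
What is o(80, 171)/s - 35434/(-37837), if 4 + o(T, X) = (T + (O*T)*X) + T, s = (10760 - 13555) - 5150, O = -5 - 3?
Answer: 630928834/42944995 ≈ 14.692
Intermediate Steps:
O = -8
s = -7945 (s = -2795 - 5150 = -7945)
o(T, X) = -4 + 2*T - 8*T*X (o(T, X) = -4 + ((T + (-8*T)*X) + T) = -4 + ((T - 8*T*X) + T) = -4 + (2*T - 8*T*X) = -4 + 2*T - 8*T*X)
o(80, 171)/s - 35434/(-37837) = (-4 + 2*80 - 8*80*171)/(-7945) - 35434/(-37837) = (-4 + 160 - 109440)*(-1/7945) - 35434*(-1/37837) = -109284*(-1/7945) + 35434/37837 = 15612/1135 + 35434/37837 = 630928834/42944995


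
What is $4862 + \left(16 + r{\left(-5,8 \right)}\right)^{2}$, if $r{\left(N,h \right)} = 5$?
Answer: $5303$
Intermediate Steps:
$4862 + \left(16 + r{\left(-5,8 \right)}\right)^{2} = 4862 + \left(16 + 5\right)^{2} = 4862 + 21^{2} = 4862 + 441 = 5303$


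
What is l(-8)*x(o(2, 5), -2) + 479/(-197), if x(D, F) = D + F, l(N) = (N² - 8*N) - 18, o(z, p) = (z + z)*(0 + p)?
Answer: 389581/197 ≈ 1977.6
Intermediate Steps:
o(z, p) = 2*p*z (o(z, p) = (2*z)*p = 2*p*z)
l(N) = -18 + N² - 8*N
l(-8)*x(o(2, 5), -2) + 479/(-197) = (-18 + (-8)² - 8*(-8))*(2*5*2 - 2) + 479/(-197) = (-18 + 64 + 64)*(20 - 2) + 479*(-1/197) = 110*18 - 479/197 = 1980 - 479/197 = 389581/197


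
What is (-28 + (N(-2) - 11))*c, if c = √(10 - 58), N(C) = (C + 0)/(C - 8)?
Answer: -776*I*√3/5 ≈ -268.81*I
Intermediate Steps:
N(C) = C/(-8 + C)
c = 4*I*√3 (c = √(-48) = 4*I*√3 ≈ 6.9282*I)
(-28 + (N(-2) - 11))*c = (-28 + (-2/(-8 - 2) - 11))*(4*I*√3) = (-28 + (-2/(-10) - 11))*(4*I*√3) = (-28 + (-2*(-⅒) - 11))*(4*I*√3) = (-28 + (⅕ - 11))*(4*I*√3) = (-28 - 54/5)*(4*I*√3) = -776*I*√3/5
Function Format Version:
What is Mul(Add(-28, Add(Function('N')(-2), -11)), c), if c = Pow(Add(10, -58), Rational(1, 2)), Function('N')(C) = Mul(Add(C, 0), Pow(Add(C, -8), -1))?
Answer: Mul(Rational(-776, 5), I, Pow(3, Rational(1, 2))) ≈ Mul(-268.81, I)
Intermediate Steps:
Function('N')(C) = Mul(C, Pow(Add(-8, C), -1))
c = Mul(4, I, Pow(3, Rational(1, 2))) (c = Pow(-48, Rational(1, 2)) = Mul(4, I, Pow(3, Rational(1, 2))) ≈ Mul(6.9282, I))
Mul(Add(-28, Add(Function('N')(-2), -11)), c) = Mul(Add(-28, Add(Mul(-2, Pow(Add(-8, -2), -1)), -11)), Mul(4, I, Pow(3, Rational(1, 2)))) = Mul(Add(-28, Add(Mul(-2, Pow(-10, -1)), -11)), Mul(4, I, Pow(3, Rational(1, 2)))) = Mul(Add(-28, Add(Mul(-2, Rational(-1, 10)), -11)), Mul(4, I, Pow(3, Rational(1, 2)))) = Mul(Add(-28, Add(Rational(1, 5), -11)), Mul(4, I, Pow(3, Rational(1, 2)))) = Mul(Add(-28, Rational(-54, 5)), Mul(4, I, Pow(3, Rational(1, 2)))) = Mul(Rational(-194, 5), Mul(4, I, Pow(3, Rational(1, 2)))) = Mul(Rational(-776, 5), I, Pow(3, Rational(1, 2)))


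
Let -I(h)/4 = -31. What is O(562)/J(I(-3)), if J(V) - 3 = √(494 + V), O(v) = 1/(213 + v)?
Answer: -1/157325 + √618/471975 ≈ 4.6315e-5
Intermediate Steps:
I(h) = 124 (I(h) = -4*(-31) = 124)
J(V) = 3 + √(494 + V)
O(562)/J(I(-3)) = 1/((213 + 562)*(3 + √(494 + 124))) = 1/(775*(3 + √618))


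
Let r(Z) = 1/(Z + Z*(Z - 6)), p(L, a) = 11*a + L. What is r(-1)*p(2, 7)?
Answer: 79/6 ≈ 13.167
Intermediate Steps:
p(L, a) = L + 11*a
r(Z) = 1/(Z + Z*(-6 + Z))
r(-1)*p(2, 7) = (1/((-1)*(-5 - 1)))*(2 + 11*7) = (-1/(-6))*(2 + 77) = -1*(-1/6)*79 = (1/6)*79 = 79/6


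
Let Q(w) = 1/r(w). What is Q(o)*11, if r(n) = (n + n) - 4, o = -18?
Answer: -11/40 ≈ -0.27500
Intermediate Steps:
r(n) = -4 + 2*n (r(n) = 2*n - 4 = -4 + 2*n)
Q(w) = 1/(-4 + 2*w)
Q(o)*11 = (1/(2*(-2 - 18)))*11 = ((½)/(-20))*11 = ((½)*(-1/20))*11 = -1/40*11 = -11/40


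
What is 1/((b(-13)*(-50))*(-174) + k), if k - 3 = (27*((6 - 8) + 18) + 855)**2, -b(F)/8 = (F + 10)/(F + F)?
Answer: 13/21428436 ≈ 6.0667e-7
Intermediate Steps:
b(F) = -4*(10 + F)/F (b(F) = -8*(F + 10)/(F + F) = -8*(10 + F)/(2*F) = -8*(10 + F)*1/(2*F) = -4*(10 + F)/F)
k = 1656372 (k = 3 + (27*((6 - 8) + 18) + 855)**2 = 3 + (27*(-2 + 18) + 855)**2 = 3 + (27*16 + 855)**2 = 3 + (432 + 855)**2 = 3 + 1287**2 = 3 + 1656369 = 1656372)
1/((b(-13)*(-50))*(-174) + k) = 1/(((-4 - 40/(-13))*(-50))*(-174) + 1656372) = 1/(((-4 - 40*(-1/13))*(-50))*(-174) + 1656372) = 1/(((-4 + 40/13)*(-50))*(-174) + 1656372) = 1/(-12/13*(-50)*(-174) + 1656372) = 1/((600/13)*(-174) + 1656372) = 1/(-104400/13 + 1656372) = 1/(21428436/13) = 13/21428436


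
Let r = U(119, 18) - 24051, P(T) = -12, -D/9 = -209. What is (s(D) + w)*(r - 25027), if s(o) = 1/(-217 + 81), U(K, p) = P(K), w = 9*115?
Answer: -3454929655/68 ≈ -5.0808e+7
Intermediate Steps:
D = 1881 (D = -9*(-209) = 1881)
w = 1035
U(K, p) = -12
s(o) = -1/136 (s(o) = 1/(-136) = -1/136)
r = -24063 (r = -12 - 24051 = -24063)
(s(D) + w)*(r - 25027) = (-1/136 + 1035)*(-24063 - 25027) = (140759/136)*(-49090) = -3454929655/68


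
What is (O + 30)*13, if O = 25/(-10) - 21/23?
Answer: 15899/46 ≈ 345.63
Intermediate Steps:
O = -157/46 (O = 25*(-⅒) - 21*1/23 = -5/2 - 21/23 = -157/46 ≈ -3.4130)
(O + 30)*13 = (-157/46 + 30)*13 = (1223/46)*13 = 15899/46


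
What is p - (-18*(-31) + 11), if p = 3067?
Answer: 2498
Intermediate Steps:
p - (-18*(-31) + 11) = 3067 - (-18*(-31) + 11) = 3067 - (558 + 11) = 3067 - 1*569 = 3067 - 569 = 2498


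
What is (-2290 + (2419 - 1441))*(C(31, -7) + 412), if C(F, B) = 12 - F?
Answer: -515616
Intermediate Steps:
(-2290 + (2419 - 1441))*(C(31, -7) + 412) = (-2290 + (2419 - 1441))*((12 - 1*31) + 412) = (-2290 + 978)*((12 - 31) + 412) = -1312*(-19 + 412) = -1312*393 = -515616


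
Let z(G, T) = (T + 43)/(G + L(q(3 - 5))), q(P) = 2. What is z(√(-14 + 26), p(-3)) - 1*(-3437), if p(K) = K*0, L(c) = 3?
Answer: 3394 + 86*√3/3 ≈ 3443.7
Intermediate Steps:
p(K) = 0
z(G, T) = (43 + T)/(3 + G) (z(G, T) = (T + 43)/(G + 3) = (43 + T)/(3 + G))
z(√(-14 + 26), p(-3)) - 1*(-3437) = (43 + 0)/(3 + √(-14 + 26)) - 1*(-3437) = 43/(3 + √12) + 3437 = 43/(3 + 2*√3) + 3437 = 3437 + 43/(3 + 2*√3)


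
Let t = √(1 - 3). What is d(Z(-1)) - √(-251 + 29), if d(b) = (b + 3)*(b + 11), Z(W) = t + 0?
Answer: 31 - I*√222 + 14*I*√2 ≈ 31.0 + 4.8993*I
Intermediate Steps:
t = I*√2 (t = √(-2) = I*√2 ≈ 1.4142*I)
Z(W) = I*√2 (Z(W) = I*√2 + 0 = I*√2)
d(b) = (3 + b)*(11 + b)
d(Z(-1)) - √(-251 + 29) = (33 + (I*√2)² + 14*(I*√2)) - √(-251 + 29) = (33 - 2 + 14*I*√2) - √(-222) = (31 + 14*I*√2) - I*√222 = 31 - I*√222 + 14*I*√2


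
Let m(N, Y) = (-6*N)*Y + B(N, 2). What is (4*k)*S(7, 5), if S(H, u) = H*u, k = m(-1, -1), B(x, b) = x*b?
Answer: -1120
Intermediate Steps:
B(x, b) = b*x
m(N, Y) = 2*N - 6*N*Y (m(N, Y) = (-6*N)*Y + 2*N = -6*N*Y + 2*N = 2*N - 6*N*Y)
k = -8 (k = 2*(-1)*(1 - 3*(-1)) = 2*(-1)*(1 + 3) = 2*(-1)*4 = -8)
(4*k)*S(7, 5) = (4*(-8))*(7*5) = -32*35 = -1120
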